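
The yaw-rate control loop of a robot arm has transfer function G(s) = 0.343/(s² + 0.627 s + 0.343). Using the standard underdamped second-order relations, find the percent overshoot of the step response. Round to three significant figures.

%OS ≈ 13.7%

Matching coefficients with s² + 2ζω_n s + ω_n² gives ω_n² = 0.343 ⇒ ω_n = 0.586 rad/s, and ζ = 0.627/(2ω_n) = 0.535.
%OS = 100 e^{−πζ/√(1−ζ²)} with ζ = 0.535 gives 13.7%.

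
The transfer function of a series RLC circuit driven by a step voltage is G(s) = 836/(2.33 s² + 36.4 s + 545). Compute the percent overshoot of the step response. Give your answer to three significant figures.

Dividing through by 2.33: denominator becomes s² + 15.62 s + 233.9.
So ω_n = √233.9 = 15.3 rad/s and ζ = 15.62/(2·15.3) = 0.511.
%OS = 100·exp(−πζ/√(1−ζ²)) = 15.5%.

%OS ≈ 15.5%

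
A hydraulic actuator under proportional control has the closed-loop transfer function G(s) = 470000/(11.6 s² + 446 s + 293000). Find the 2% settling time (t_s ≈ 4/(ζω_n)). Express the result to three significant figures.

Dividing through by 11.6: denominator becomes s² + 38.45 s + 25260.
So ω_n = √25260 = 159 rad/s and ζ = 38.45/(2·159) = 0.121.
t_s ≈ 4/(ζω_n) = 0.208 s.

t_s ≈ 0.208 s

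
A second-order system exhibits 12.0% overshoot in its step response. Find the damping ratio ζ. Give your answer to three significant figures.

ζ ≈ 0.559

From %OS = 100·exp(−πζ/√(1−ζ²)), invert to get ζ = −ln(OS)/√(π² + ln²(OS)) with OS = 0.120.
−ln 0.120 = 2.120, so ζ = 2.120/√(π² + 4.496) = 0.559.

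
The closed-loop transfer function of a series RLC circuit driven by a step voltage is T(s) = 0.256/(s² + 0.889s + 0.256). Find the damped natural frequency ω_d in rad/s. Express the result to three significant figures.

ω_d ≈ 0.242 rad/s

Matching coefficients with s² + 2ζω_n s + ω_n² gives ω_n² = 0.256 ⇒ ω_n = 0.506 rad/s, and ζ = 0.889/(2ω_n) = 0.879.
The damped frequency ω_d = ω_n√(1−ζ²) = 0.242 rad/s.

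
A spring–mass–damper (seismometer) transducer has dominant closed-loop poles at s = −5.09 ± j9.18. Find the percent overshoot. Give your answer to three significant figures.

%OS ≈ 17.5%

|pole| = ω_n = √(5.09² + 9.18²) = 10.5 rad/s; ζ = cos θ = σ/ω_n = 0.485.
%OS = 100·exp(−πζ/√(1−ζ²)) = 17.5%.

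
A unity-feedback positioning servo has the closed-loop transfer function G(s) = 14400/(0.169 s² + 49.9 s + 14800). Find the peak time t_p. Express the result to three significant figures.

Dividing through by 0.169: denominator becomes s² + 295.3 s + 87570.
So ω_n = √87570 = 296 rad/s and ζ = 295.3/(2·296) = 0.499.
The damped frequency ω_d = ω_n√(1−ζ²) = 256 rad/s. t_p = π/ω_d = 0.0122 s.

t_p ≈ 0.0122 s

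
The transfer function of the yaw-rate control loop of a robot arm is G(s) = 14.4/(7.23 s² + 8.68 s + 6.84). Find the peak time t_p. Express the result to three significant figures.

Dividing through by 7.23: denominator becomes s² + 1.201 s + 0.9461.
So ω_n = √0.9461 = 0.973 rad/s and ζ = 1.201/(2·0.973) = 0.617.
ω_d = ω_n√(1−ζ²) = 0.765 rad/s. t_p = π/ω_d = 4.10 s.

t_p ≈ 4.10 s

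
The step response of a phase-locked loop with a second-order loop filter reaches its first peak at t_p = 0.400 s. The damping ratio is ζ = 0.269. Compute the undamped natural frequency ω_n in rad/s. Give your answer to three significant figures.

ω_n ≈ 8.15 rad/s

Peak time t_p = π/ω_d, so ω_d = π/t_p = π/0.400 = 7.85 rad/s.
ω_n = ω_d/√(1−ζ²) = 7.85/√0.928 = 8.15 rad/s.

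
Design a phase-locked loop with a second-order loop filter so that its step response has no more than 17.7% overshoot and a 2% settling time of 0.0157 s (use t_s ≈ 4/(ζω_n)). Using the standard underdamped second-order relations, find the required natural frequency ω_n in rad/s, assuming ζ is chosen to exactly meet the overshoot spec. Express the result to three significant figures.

ω_n ≈ 528 rad/s

From %OS = 100·exp(−πζ/√(1−ζ²)), invert to get ζ = −ln(OS)/√(π² + ln²(OS)) with OS = 0.177.
−ln 0.177 = 1.732, so ζ = 1.732/√(π² + 2.998) = 0.483.
From t_s ≈ 4/(ζω_n): ω_n = 4/(ζ·t_s) = 4/(0.483·0.0157) = 528 rad/s.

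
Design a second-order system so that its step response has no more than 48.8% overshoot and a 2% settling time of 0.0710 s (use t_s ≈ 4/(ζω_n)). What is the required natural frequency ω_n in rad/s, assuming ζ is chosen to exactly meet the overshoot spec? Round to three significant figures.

ω_n ≈ 253 rad/s

Inverting the overshoot relation: ζ = |ln 0.488|/√(π² + ln²0.488) = 0.223.
From t_s ≈ 4/(ζω_n): ω_n = 4/(ζ·t_s) = 4/(0.223·0.0710) = 253 rad/s.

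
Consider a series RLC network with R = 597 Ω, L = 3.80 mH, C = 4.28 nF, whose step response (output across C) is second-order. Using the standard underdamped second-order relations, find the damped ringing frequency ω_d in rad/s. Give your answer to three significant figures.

ω_d ≈ 235000 rad/s

For a series RLC circuit (capacitor voltage as output), ω_n = 1/√(LC) = 1/√(3.80 mH · 4.28 nF) = 248000 rad/s.
ζ = (R/2)·√(C/L) = (597/2)·√(4.28 nF/3.80 mH) = 0.317.
ω_d = 248000·√(1 − 0.317²) = 235000 rad/s.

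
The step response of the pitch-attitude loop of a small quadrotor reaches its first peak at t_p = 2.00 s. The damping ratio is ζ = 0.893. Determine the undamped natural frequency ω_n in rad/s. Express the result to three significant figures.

ω_n ≈ 3.49 rad/s

Peak time t_p = π/ω_d, so ω_d = π/t_p = π/2.00 = 1.57 rad/s.
ω_n = ω_d/√(1−ζ²) = 1.57/√0.203 = 3.49 rad/s.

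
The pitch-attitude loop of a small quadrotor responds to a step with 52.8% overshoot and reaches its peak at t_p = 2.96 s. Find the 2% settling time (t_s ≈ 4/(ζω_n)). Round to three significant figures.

ζ from %OS: ζ = |ln 0.528|/√(π²+ln²0.528) = 0.199.
From t_p = π/ω_d, ω_d = π/2.96 = 1.06 rad/s, so ω_n = ω_d/√(1−ζ²) = 1.08 rad/s.
t_s ≈ 4/(ζω_n) = 4/(0.199·1.08) = 18.5 s.

t_s ≈ 18.5 s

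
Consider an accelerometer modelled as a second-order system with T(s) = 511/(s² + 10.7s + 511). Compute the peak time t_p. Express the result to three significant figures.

Comparing the denominator to s² + 2ζω_n s + ω_n²: ω_n = √511 = 22.6 rad/s, and 2ζω_n = 10.7 so ζ = 10.7/(2·22.6) = 0.237.
The damped frequency ω_d = ω_n√(1−ζ²) = 22.0 rad/s. Then t_p = π/ω_d = 0.143 s.

t_p ≈ 0.143 s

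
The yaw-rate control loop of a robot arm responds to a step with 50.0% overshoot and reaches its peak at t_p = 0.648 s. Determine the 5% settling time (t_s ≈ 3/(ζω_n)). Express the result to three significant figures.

ζ from %OS: ζ = |ln 0.500|/√(π²+ln²0.500) = 0.215.
t_p = π/ω_d ⇒ ω_d = 4.85 rad/s; then ω_n = ω_d/√(1−ζ²) = 4.96 rad/s.
t_s ≈ 3/(ζω_n) = 3/(0.215·4.96) = 2.80 s.

t_s ≈ 2.80 s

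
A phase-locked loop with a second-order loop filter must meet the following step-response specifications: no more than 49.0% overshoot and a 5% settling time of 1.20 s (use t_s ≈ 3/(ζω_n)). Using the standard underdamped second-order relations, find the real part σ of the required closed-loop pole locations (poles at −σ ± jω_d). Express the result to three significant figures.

σ ≈ 2.50

The settling-time spec alone fixes σ = ζω_n = 3/t_s = 3/1.20 = 2.50.
(Overshoot then fixes ζ = 0.221 and hence ω_d = σ·√(1−ζ²)/ζ = 11.0 rad/s.)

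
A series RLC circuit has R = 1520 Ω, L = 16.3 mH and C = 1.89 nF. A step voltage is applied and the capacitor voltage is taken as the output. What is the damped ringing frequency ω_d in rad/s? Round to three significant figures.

ω_d ≈ 174000 rad/s

For a series RLC circuit (capacitor voltage as output), ω_n = 1/√(LC) = 1/√(16.3 mH · 1.89 nF) = 180000 rad/s.
ζ = (R/2)·√(C/L) = (1520/2)·√(1.89 nF/16.3 mH) = 0.259.
ω_d = 180000·√(1 − 0.259²) = 174000 rad/s.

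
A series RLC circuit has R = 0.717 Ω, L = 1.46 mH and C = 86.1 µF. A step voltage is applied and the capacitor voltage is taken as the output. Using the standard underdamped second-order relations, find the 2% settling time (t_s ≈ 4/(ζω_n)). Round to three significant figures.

t_s ≈ 0.0163 s

For a series RLC circuit (capacitor voltage as output), ω_n = 1/√(LC) = 1/√(1.46 mH · 86.1 µF) = 2820 rad/s.
ζ = (R/2)·√(C/L) = (0.717/2)·√(86.1 µF/1.46 mH) = 0.0871.
t_s ≈ 4/(ζω_n) = 0.0163 s.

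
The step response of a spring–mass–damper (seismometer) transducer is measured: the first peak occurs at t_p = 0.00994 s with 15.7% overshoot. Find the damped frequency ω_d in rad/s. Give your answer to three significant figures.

ω_d ≈ 316 rad/s

t_p = π/ω_d, so ω_d = π/0.00994 = 316 rad/s.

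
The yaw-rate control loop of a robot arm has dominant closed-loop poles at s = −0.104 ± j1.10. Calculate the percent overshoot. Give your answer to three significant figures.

|pole| = ω_n = √(0.104² + 1.10²) = 1.10 rad/s; ζ = cos θ = σ/ω_n = 0.0941.
Overshoot: exp(−π·0.0941/√(1−0.0941²)) = 0.743, i.e. 74.3%.

%OS ≈ 74.3%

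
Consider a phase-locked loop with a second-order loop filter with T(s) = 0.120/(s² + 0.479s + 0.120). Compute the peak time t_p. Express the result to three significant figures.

t_p ≈ 12.6 s

ω_n = √0.120 = 0.346 rad/s; ζ = 0.479/(2·0.346) = 0.691.
ω_d = ω_n√(1−ζ²) = 0.250 rad/s. Then t_p = π/ω_d = 12.6 s.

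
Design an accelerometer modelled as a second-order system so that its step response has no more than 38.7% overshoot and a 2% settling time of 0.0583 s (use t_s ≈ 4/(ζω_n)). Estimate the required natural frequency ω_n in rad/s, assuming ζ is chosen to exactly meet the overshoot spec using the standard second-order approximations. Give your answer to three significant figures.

ω_n ≈ 237 rad/s

From %OS = 100·exp(−πζ/√(1−ζ²)), invert to get ζ = −ln(OS)/√(π² + ln²(OS)) with OS = 0.387.
−ln 0.387 = 0.9493, so ζ = 0.9493/√(π² + 0.9012) = 0.289.
Then ω_n = 4/(ζ t_s) = 4/(0.289 × 0.0583) = 237 rad/s.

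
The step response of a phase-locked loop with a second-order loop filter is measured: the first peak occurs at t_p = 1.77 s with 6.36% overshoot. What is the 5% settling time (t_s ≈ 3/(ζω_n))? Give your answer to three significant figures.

t_s ≈ 1.93 s

From the overshoot, ζ = −ln(OS)/√(π²+ln²(OS)) = 0.659.
t_p = π/ω_d ⇒ ω_d = 1.77 rad/s; then ω_n = ω_d/√(1−ζ²) = 2.36 rad/s.
t_s ≈ 3/(ζω_n) = 3/(0.659·2.36) = 1.93 s.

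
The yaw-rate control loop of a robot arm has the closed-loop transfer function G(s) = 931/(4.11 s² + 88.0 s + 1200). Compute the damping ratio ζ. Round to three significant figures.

Dividing through by 4.11: denominator becomes s² + 21.41 s + 292.0.
So ω_n = √292.0 = 17.1 rad/s and ζ = 21.41/(2·17.1) = 0.627.

ζ ≈ 0.627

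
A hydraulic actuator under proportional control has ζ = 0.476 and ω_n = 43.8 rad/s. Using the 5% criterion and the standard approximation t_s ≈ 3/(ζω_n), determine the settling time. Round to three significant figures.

t_s ≈ 0.144 s

t_s ≈ 3/(ζω_n) = 3/(0.476 × 43.8) = 0.144 s.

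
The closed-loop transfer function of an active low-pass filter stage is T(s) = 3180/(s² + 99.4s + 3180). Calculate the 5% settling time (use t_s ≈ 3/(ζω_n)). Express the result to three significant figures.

Comparing the denominator to s² + 2ζω_n s + ω_n²: ω_n = √3180 = 56.4 rad/s, and 2ζω_n = 99.4 so ζ = 99.4/(2·56.4) = 0.881.
t_s ≈ 3/(ζω_n) = 3/(0.881·56.4) = 0.0604 s.

t_s ≈ 0.0604 s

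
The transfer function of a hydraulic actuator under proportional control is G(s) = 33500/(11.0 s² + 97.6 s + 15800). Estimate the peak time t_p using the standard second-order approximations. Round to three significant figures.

t_p ≈ 0.0835 s

Dividing through by 11.0: denominator becomes s² + 8.873 s + 1436.
So ω_n = √1436 = 37.9 rad/s and ζ = 8.873/(2·37.9) = 0.117.
ω_d = 37.9·√(1 − 0.117²) = 37.6 rad/s. t_p = π/ω_d = 0.0835 s.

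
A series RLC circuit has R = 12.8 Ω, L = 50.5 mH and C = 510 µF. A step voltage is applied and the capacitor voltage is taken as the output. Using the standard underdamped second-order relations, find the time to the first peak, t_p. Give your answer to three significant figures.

t_p ≈ 0.0208 s

For a series RLC circuit (capacitor voltage as output), ω_n = 1/√(LC) = 1/√(50.5 mH · 510 µF) = 197 rad/s.
ζ = (R/2)·√(C/L) = (12.8/2)·√(510 µF/50.5 mH) = 0.643.
The damped frequency ω_d = ω_n√(1−ζ²) = 151 rad/s. t_p = π/ω_d = 0.0208 s.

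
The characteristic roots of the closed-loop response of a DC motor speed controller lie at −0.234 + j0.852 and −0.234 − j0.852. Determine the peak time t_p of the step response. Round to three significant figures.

t_p ≈ 3.69 s

t_p = π/ω_d with ω_d = 0.852 (the imaginary part), so t_p = 3.69 s.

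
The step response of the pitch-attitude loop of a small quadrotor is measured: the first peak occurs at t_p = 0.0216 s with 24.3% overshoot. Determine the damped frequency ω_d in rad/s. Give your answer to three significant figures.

ω_d ≈ 145 rad/s

t_p = π/ω_d, so ω_d = π/0.0216 = 145 rad/s.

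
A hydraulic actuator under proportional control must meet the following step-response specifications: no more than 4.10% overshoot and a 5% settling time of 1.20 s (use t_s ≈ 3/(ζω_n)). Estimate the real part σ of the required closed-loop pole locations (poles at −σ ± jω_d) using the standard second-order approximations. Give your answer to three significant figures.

The settling-time spec alone fixes σ = ζω_n = 3/t_s = 3/1.20 = 2.50.
(Overshoot then fixes ζ = 0.713 and hence ω_d = σ·√(1−ζ²)/ζ = 2.46 rad/s.)

σ ≈ 2.50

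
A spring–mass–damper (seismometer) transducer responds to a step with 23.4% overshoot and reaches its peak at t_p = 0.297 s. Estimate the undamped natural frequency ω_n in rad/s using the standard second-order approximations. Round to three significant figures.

ζ from %OS: ζ = |ln 0.234|/√(π²+ln²0.234) = 0.420.
t_p = π/ω_d ⇒ ω_d = 10.6 rad/s; then ω_n = ω_d/√(1−ζ²) = 11.7 rad/s.

ω_n ≈ 11.7 rad/s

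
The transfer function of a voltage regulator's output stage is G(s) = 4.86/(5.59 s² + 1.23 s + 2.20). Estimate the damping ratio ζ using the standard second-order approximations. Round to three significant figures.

Dividing through by 5.59: denominator becomes s² + 0.2200 s + 0.3936.
So ω_n = √0.3936 = 0.627 rad/s and ζ = 0.2200/(2·0.627) = 0.175.

ζ ≈ 0.175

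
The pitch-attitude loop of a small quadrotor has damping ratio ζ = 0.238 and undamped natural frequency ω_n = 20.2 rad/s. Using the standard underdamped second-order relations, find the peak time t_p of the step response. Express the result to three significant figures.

t_p ≈ 0.160 s

The damped frequency is ω_d = ω_n√(1−ζ²) = 20.2·√(1−0.0566) = 19.6 rad/s.
Peak time t_p = π/ω_d = π/19.6 = 0.160 s.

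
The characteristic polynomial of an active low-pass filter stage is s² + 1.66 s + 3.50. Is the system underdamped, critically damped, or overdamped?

underdamped

a² − 4b = 1.66² − 4·3.50 < 0 (complex roots); the system is underdamped.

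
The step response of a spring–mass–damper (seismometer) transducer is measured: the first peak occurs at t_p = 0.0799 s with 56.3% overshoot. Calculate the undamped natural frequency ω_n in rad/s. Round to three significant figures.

ω_n ≈ 40.0 rad/s

The overshoot fixes ζ = −ln(OS)/√(π²+ln²(OS)) = 0.180.
From t_p = π/ω_d, ω_d = π/0.0799 = 39.3 rad/s, so ω_n = ω_d/√(1−ζ²) = 40.0 rad/s.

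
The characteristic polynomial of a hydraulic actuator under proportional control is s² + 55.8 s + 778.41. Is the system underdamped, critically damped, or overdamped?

critically damped

a² − 4b = 55.8² − 4·778.41 = 0 (repeated real root); the system is critically damped.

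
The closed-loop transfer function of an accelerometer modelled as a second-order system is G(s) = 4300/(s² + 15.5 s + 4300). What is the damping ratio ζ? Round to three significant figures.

Matching coefficients with s² + 2ζω_n s + ω_n² gives ω_n² = 4300 ⇒ ω_n = 65.6 rad/s, and ζ = 15.5/(2ω_n) = 0.118.

ζ ≈ 0.118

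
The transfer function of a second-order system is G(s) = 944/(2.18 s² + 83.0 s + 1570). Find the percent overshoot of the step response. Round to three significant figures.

Dividing through by 2.18: denominator becomes s² + 38.07 s + 720.2.
So ω_n = √720.2 = 26.8 rad/s and ζ = 38.07/(2·26.8) = 0.709.
%OS = 100 e^{−πζ/√(1−ζ²)} with ζ = 0.709 gives 4.24%.

%OS ≈ 4.24%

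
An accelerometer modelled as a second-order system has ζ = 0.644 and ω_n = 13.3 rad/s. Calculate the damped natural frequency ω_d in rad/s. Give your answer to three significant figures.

ω_d ≈ 10.2 rad/s

ω_d = ω_n√(1−ζ²) = 13.3·√0.585 = 10.2 rad/s.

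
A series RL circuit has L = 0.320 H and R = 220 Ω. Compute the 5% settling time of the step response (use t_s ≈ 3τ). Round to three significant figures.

t_s ≈ 0.00436 s

τ = L/R = 0.320/220 = 0.00145 s.
t_s ≈ 3τ = 0.00436 s.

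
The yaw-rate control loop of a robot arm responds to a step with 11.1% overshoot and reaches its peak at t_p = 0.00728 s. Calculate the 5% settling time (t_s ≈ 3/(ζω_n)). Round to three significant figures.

ζ from %OS: ζ = |ln 0.111|/√(π²+ln²0.111) = 0.573.
From t_p = π/ω_d, ω_d = π/0.00728 = 432 rad/s, so ω_n = ω_d/√(1−ζ²) = 527 rad/s.
t_s ≈ 3/(ζω_n) = 3/(0.573·527) = 0.00994 s.

t_s ≈ 0.00994 s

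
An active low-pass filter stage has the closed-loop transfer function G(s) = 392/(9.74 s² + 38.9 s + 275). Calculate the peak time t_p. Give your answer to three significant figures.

Dividing through by 9.74: denominator becomes s² + 3.994 s + 28.23.
So ω_n = √28.23 = 5.31 rad/s and ζ = 3.994/(2·5.31) = 0.376.
The damped frequency ω_d = ω_n√(1−ζ²) = 4.92 rad/s. t_p = π/ω_d = 0.638 s.

t_p ≈ 0.638 s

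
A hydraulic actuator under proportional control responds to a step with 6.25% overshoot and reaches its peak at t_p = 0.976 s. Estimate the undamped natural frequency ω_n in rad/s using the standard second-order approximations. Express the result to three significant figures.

The overshoot fixes ζ = −ln(OS)/√(π²+ln²(OS)) = 0.662.
t_p = π/ω_d ⇒ ω_d = 3.22 rad/s; then ω_n = ω_d/√(1−ζ²) = 4.29 rad/s.

ω_n ≈ 4.29 rad/s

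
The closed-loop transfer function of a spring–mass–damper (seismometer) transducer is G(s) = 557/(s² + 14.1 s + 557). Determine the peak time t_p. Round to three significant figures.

t_p ≈ 0.139 s

Matching coefficients with s² + 2ζω_n s + ω_n² gives ω_n² = 557 ⇒ ω_n = 23.6 rad/s, and ζ = 14.1/(2ω_n) = 0.299.
The damped frequency ω_d = ω_n√(1−ζ²) = 22.5 rad/s. Then t_p = π/ω_d = 0.139 s.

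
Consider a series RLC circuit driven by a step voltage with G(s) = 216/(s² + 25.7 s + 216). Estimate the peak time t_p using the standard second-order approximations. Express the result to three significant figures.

ω_n = √216 = 14.7 rad/s; ζ = 25.7/(2·14.7) = 0.874.
ω_d = 14.7·√(1 − 0.874²) = 7.13 rad/s. Then t_p = π/ω_d = 0.440 s.

t_p ≈ 0.440 s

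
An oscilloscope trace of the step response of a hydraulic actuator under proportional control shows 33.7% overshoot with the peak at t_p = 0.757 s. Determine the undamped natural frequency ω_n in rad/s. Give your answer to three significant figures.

ζ from %OS: ζ = |ln 0.337|/√(π²+ln²0.337) = 0.327.
t_p = π/ω_d ⇒ ω_d = 4.15 rad/s; then ω_n = ω_d/√(1−ζ²) = 4.39 rad/s.

ω_n ≈ 4.39 rad/s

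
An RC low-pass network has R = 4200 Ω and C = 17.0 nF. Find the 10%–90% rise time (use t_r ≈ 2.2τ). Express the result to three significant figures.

τ = RC = 4200 × 17.0 nF = 0.0000714 s.
t_r ≈ 2.2τ = 0.000157 s.

t_r ≈ 0.000157 s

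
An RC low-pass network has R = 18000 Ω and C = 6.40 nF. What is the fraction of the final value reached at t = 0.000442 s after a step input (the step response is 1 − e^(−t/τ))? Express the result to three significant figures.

τ = RC = 18000 × 6.40 nF = 0.000115 s.
y(t)/y_∞ = 1 − e^(−t/τ) = 1 − e^(−0.000442/0.000115) = 1 − e^(−3.84) = 0.978.

y/y_∞ ≈ 0.978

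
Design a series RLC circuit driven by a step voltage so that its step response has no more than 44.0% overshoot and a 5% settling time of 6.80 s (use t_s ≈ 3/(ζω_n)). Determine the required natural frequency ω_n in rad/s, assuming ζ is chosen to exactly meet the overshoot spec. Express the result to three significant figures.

ω_n ≈ 1.74 rad/s

Inverting the overshoot relation: ζ = |ln 0.440|/√(π² + ln²0.440) = 0.253.
From t_s ≈ 3/(ζω_n): ω_n = 3/(ζ·t_s) = 3/(0.253·6.80) = 1.74 rad/s.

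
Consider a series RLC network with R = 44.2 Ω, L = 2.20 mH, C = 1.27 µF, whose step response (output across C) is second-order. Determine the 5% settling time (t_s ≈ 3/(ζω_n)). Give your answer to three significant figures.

t_s ≈ 0.000299 s

For a series RLC circuit (capacitor voltage as output), ω_n = 1/√(LC) = 1/√(2.20 mH · 1.27 µF) = 18900 rad/s.
ζ = (R/2)·√(C/L) = (44.2/2)·√(1.27 µF/2.20 mH) = 0.531.
t_s ≈ 3/(ζω_n) = 0.000299 s.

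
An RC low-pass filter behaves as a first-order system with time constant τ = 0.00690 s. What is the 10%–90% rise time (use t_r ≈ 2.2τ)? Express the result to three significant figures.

t_r ≈ 2.2τ = 0.0152 s.

t_r ≈ 0.0152 s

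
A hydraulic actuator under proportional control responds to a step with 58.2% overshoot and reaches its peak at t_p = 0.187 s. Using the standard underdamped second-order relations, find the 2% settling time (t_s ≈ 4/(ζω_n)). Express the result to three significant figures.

The overshoot fixes ζ = −ln(OS)/√(π²+ln²(OS)) = 0.170.
t_p = π/ω_d ⇒ ω_d = 16.8 rad/s; then ω_n = ω_d/√(1−ζ²) = 17.0 rad/s.
t_s ≈ 4/(ζω_n) = 4/(0.170·17.0) = 1.38 s.

t_s ≈ 1.38 s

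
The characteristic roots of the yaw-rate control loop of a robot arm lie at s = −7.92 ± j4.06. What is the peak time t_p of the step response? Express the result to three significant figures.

t_p = π/ω_d with ω_d = 4.06 (the imaginary part), so t_p = 0.774 s.

t_p ≈ 0.774 s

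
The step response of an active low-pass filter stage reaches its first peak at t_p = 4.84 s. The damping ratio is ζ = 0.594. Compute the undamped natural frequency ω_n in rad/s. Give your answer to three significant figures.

Peak time t_p = π/ω_d, so ω_d = π/t_p = π/4.84 = 0.649 rad/s.
ω_n = ω_d/√(1−ζ²) = 0.649/√0.647 = 0.807 rad/s.

ω_n ≈ 0.807 rad/s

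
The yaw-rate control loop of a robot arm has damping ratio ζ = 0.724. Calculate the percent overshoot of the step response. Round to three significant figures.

%OS ≈ 3.70%

For an underdamped second-order system, %OS = 100·exp(−πζ/√(1−ζ²)).
πζ/√(1−ζ²) = π·0.724/√(1−0.524) = 3.297, so %OS = 100·e^(−3.297) = 3.70%.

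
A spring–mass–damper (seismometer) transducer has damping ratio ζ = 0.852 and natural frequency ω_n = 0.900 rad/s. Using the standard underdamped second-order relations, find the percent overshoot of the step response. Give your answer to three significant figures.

For an underdamped second-order system, %OS = 100·exp(−πζ/√(1−ζ²)).
πζ/√(1−ζ²) = π·0.852/√(1−0.726) = 5.113, so %OS = 100·e^(−5.113) = 0.602%.

%OS ≈ 0.602%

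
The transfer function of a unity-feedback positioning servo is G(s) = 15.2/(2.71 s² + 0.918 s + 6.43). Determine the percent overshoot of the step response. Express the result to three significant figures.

Dividing through by 2.71: denominator becomes s² + 0.3387 s + 2.373.
So ω_n = √2.373 = 1.54 rad/s and ζ = 0.3387/(2·1.54) = 0.110.
%OS = 100 e^{−πζ/√(1−ζ²)} with ζ = 0.110 gives 70.6%.

%OS ≈ 70.6%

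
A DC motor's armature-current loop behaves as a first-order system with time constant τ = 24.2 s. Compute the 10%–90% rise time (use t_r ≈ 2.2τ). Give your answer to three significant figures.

t_r ≈ 2.2τ = 53.2 s.

t_r ≈ 53.2 s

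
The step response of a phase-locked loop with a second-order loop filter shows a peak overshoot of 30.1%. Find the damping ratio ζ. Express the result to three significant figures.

From %OS = 100·exp(−πζ/√(1−ζ²)), invert to get ζ = −ln(OS)/√(π² + ln²(OS)) with OS = 0.301.
−ln 0.301 = 1.201, so ζ = 1.201/√(π² + 1.442) = 0.357.

ζ ≈ 0.357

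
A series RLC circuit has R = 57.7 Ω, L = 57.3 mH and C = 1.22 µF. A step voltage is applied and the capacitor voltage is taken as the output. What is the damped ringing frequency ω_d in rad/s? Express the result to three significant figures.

For a series RLC circuit (capacitor voltage as output), ω_n = 1/√(LC) = 1/√(57.3 mH · 1.22 µF) = 3780 rad/s.
ζ = (R/2)·√(C/L) = (57.7/2)·√(1.22 µF/57.3 mH) = 0.133.
The damped frequency ω_d = ω_n√(1−ζ²) = 3750 rad/s.

ω_d ≈ 3750 rad/s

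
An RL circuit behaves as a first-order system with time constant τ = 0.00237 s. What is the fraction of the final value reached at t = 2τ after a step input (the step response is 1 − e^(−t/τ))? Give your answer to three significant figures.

y/y_∞ ≈ 0.865

y(t)/y_∞ = 1 − e^(−t/τ) = 1 − e^(−2) = 1 − e^(−2.00) = 0.865.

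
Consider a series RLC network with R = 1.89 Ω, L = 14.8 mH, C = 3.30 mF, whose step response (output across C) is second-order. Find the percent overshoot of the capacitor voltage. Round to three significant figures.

For a series RLC circuit (capacitor voltage as output), ω_n = 1/√(LC) = 1/√(14.8 mH · 3.30 mF) = 143 rad/s.
ζ = (R/2)·√(C/L) = (1.89/2)·√(3.30 mF/14.8 mH) = 0.446.
%OS = 100·exp(−πζ/√(1−ζ²)) = 20.9%.

%OS ≈ 20.9%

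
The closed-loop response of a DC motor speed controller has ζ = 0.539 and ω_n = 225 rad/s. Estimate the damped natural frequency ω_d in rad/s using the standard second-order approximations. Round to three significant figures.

ω_d ≈ 190 rad/s

ω_d = ω_n√(1−ζ²) = 225·√0.709 = 190 rad/s.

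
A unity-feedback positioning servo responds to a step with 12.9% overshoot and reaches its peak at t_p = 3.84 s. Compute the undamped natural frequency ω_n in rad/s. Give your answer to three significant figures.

ω_n ≈ 0.977 rad/s

ζ from %OS: ζ = |ln 0.129|/√(π²+ln²0.129) = 0.546.
From t_p = π/ω_d, ω_d = π/3.84 = 0.818 rad/s, so ω_n = ω_d/√(1−ζ²) = 0.977 rad/s.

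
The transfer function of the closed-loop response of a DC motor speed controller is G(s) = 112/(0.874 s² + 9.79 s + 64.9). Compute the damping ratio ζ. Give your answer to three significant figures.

Dividing through by 0.874: denominator becomes s² + 11.20 s + 74.26.
So ω_n = √74.26 = 8.62 rad/s and ζ = 11.20/(2·8.62) = 0.650.

ζ ≈ 0.650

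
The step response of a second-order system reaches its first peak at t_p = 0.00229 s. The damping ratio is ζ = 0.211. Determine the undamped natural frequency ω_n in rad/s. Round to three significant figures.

ω_n ≈ 1400 rad/s

Peak time t_p = π/ω_d, so ω_d = π/t_p = π/0.00229 = 1370 rad/s.
ω_n = ω_d/√(1−ζ²) = 1370/√0.955 = 1400 rad/s.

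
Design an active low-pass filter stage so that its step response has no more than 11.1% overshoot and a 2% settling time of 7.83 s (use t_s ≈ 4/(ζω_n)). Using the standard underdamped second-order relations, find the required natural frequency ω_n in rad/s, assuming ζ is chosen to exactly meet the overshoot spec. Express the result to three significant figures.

ω_n ≈ 0.891 rad/s

From %OS = 100·exp(−πζ/√(1−ζ²)), invert to get ζ = −ln(OS)/√(π² + ln²(OS)) with OS = 0.111.
−ln 0.111 = 2.198, so ζ = 2.198/√(π² + 4.832) = 0.573.
From t_s ≈ 4/(ζω_n): ω_n = 4/(ζ·t_s) = 4/(0.573·7.83) = 0.891 rad/s.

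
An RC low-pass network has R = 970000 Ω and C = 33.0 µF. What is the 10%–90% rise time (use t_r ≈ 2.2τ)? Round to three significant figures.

t_r ≈ 70.4 s

τ = RC = 970000 × 33.0 µF = 32.0 s.
t_r ≈ 2.2τ = 70.4 s.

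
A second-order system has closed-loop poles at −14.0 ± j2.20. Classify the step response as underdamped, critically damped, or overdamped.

Since the poles form a complex-conjugate pair with nonzero imaginary part, the response is underdamped.

underdamped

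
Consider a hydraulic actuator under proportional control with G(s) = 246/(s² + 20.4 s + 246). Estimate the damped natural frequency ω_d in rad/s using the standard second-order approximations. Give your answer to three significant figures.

Matching coefficients with s² + 2ζω_n s + ω_n² gives ω_n² = 246 ⇒ ω_n = 15.7 rad/s, and ζ = 20.4/(2ω_n) = 0.650.
ω_d = ω_n√(1−ζ²) = 11.9 rad/s.

ω_d ≈ 11.9 rad/s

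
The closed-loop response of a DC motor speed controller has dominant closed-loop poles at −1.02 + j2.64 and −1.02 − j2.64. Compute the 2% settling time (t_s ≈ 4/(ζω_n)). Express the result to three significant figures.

t_s ≈ 3.92 s

For poles at −σ ± jω_d, ζω_n = σ = 1.02, so t_s ≈ 4/σ = 3.92 s.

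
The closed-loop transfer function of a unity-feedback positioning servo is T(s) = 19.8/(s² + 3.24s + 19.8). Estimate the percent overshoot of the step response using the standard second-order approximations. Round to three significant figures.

Matching coefficients with s² + 2ζω_n s + ω_n² gives ω_n² = 19.8 ⇒ ω_n = 4.45 rad/s, and ζ = 3.24/(2ω_n) = 0.364.
Overshoot: exp(−π·0.364/√(1−0.364²)) = 0.293, i.e. 29.3%.

%OS ≈ 29.3%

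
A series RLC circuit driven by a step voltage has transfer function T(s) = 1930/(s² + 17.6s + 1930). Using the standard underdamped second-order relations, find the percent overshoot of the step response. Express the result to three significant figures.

ω_n = √1930 = 43.9 rad/s; ζ = 17.6/(2·43.9) = 0.200.
Overshoot: exp(−π·0.200/√(1−0.200²)) = 0.526, i.e. 52.6%.

%OS ≈ 52.6%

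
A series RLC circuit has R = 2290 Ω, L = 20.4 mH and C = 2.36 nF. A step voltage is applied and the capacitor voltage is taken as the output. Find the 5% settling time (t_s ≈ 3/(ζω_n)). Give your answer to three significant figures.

t_s ≈ 0.0000534 s

For a series RLC circuit (capacitor voltage as output), ω_n = 1/√(LC) = 1/√(20.4 mH · 2.36 nF) = 144000 rad/s.
ζ = (R/2)·√(C/L) = (2290/2)·√(2.36 nF/20.4 mH) = 0.389.
t_s ≈ 3/(ζω_n) = 0.0000534 s.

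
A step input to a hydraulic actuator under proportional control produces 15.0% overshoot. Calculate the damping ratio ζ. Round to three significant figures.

ζ ≈ 0.517

From %OS = 100·exp(−πζ/√(1−ζ²)), invert to get ζ = −ln(OS)/√(π² + ln²(OS)) with OS = 0.150.
−ln 0.150 = 1.897, so ζ = 1.897/√(π² + 3.599) = 0.517.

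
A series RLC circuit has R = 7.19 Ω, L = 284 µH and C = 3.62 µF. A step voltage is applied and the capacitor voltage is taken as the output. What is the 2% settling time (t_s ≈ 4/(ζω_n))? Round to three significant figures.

t_s ≈ 0.000316 s

For a series RLC circuit (capacitor voltage as output), ω_n = 1/√(LC) = 1/√(284 µH · 3.62 µF) = 31200 rad/s.
ζ = (R/2)·√(C/L) = (7.19/2)·√(3.62 µF/284 µH) = 0.406.
t_s ≈ 4/(ζω_n) = 0.000316 s.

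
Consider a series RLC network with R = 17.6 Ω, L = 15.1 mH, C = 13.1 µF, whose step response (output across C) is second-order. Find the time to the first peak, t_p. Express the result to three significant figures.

t_p ≈ 0.00145 s

For a series RLC circuit (capacitor voltage as output), ω_n = 1/√(LC) = 1/√(15.1 mH · 13.1 µF) = 2250 rad/s.
ζ = (R/2)·√(C/L) = (17.6/2)·√(13.1 µF/15.1 mH) = 0.259.
ω_d = 2250·√(1 − 0.259²) = 2170 rad/s. t_p = π/ω_d = 0.00145 s.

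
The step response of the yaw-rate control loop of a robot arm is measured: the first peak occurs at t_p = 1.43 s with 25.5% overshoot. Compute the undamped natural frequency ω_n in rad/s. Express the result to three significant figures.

ζ from %OS: ζ = |ln 0.255|/√(π²+ln²0.255) = 0.399.
From t_p = π/ω_d, ω_d = π/1.43 = 2.20 rad/s, so ω_n = ω_d/√(1−ζ²) = 2.40 rad/s.

ω_n ≈ 2.40 rad/s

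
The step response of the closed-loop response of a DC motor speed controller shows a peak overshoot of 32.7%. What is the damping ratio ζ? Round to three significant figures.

ζ ≈ 0.335

From %OS = 100·exp(−πζ/√(1−ζ²)), invert to get ζ = −ln(OS)/√(π² + ln²(OS)) with OS = 0.327.
−ln 0.327 = 1.118, so ζ = 1.118/√(π² + 1.249) = 0.335.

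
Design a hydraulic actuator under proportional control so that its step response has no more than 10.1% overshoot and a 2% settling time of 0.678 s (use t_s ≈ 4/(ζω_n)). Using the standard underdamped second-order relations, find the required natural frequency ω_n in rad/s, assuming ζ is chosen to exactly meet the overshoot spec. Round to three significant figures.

From %OS = 100·exp(−πζ/√(1−ζ²)), invert to get ζ = −ln(OS)/√(π² + ln²(OS)) with OS = 0.101.
−ln 0.101 = 2.293, so ζ = 2.293/√(π² + 5.256) = 0.589.
Then ω_n = 4/(ζ t_s) = 4/(0.589 × 0.678) = 10.0 rad/s.

ω_n ≈ 10.0 rad/s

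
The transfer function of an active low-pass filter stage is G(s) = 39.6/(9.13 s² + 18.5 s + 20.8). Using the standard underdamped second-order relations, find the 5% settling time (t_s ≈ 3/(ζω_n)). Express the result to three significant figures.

Dividing through by 9.13: denominator becomes s² + 2.026 s + 2.278.
So ω_n = √2.278 = 1.51 rad/s and ζ = 2.026/(2·1.51) = 0.671.
t_s ≈ 3/(ζω_n) = 2.96 s.

t_s ≈ 2.96 s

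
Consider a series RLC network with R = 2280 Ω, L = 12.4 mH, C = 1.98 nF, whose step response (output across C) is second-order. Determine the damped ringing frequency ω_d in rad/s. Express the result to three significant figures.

ω_d ≈ 180000 rad/s

For a series RLC circuit (capacitor voltage as output), ω_n = 1/√(LC) = 1/√(12.4 mH · 1.98 nF) = 202000 rad/s.
ζ = (R/2)·√(C/L) = (2280/2)·√(1.98 nF/12.4 mH) = 0.456.
ω_d = 202000·√(1 − 0.456²) = 180000 rad/s.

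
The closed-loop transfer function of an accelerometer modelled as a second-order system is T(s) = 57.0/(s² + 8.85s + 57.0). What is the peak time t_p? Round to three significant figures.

ω_n = √57.0 = 7.55 rad/s; ζ = 8.85/(2·7.55) = 0.586.
The damped frequency ω_d = ω_n√(1−ζ²) = 6.12 rad/s. Then t_p = π/ω_d = 0.514 s.

t_p ≈ 0.514 s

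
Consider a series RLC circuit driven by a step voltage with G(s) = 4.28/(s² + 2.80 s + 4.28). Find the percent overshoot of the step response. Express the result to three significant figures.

Matching coefficients with s² + 2ζω_n s + ω_n² gives ω_n² = 4.28 ⇒ ω_n = 2.07 rad/s, and ζ = 2.80/(2ω_n) = 0.677.
%OS = 100 e^{−πζ/√(1−ζ²)} with ζ = 0.677 gives 5.57%.

%OS ≈ 5.57%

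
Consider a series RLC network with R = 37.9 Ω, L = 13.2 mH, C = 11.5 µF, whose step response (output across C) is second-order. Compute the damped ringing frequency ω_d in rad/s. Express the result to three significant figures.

ω_d ≈ 2130 rad/s

For a series RLC circuit (capacitor voltage as output), ω_n = 1/√(LC) = 1/√(13.2 mH · 11.5 µF) = 2570 rad/s.
ζ = (R/2)·√(C/L) = (37.9/2)·√(11.5 µF/13.2 mH) = 0.559.
ω_d = ω_n√(1−ζ²) = 2130 rad/s.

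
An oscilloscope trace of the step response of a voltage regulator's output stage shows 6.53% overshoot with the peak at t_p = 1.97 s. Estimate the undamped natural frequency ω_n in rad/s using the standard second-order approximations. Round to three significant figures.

ζ from %OS: ζ = |ln 0.0653|/√(π²+ln²0.0653) = 0.656.
From t_p = π/ω_d, ω_d = π/1.97 = 1.59 rad/s, so ω_n = ω_d/√(1−ζ²) = 2.11 rad/s.

ω_n ≈ 2.11 rad/s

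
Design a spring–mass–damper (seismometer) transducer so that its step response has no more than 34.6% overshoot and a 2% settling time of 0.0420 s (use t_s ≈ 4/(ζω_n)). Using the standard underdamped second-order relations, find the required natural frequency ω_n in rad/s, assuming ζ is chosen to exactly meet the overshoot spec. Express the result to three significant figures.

ω_n ≈ 298 rad/s

ζ = −ln(OS)/√(π² + (ln OS)²). With OS = 0.346, ln OS = −1.061 and ζ = 1.061/3.316 = 0.320.
From t_s ≈ 4/(ζω_n): ω_n = 4/(ζ·t_s) = 4/(0.320·0.0420) = 298 rad/s.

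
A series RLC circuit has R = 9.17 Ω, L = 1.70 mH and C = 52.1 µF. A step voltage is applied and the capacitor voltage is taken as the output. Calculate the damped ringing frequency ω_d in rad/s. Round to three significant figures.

For a series RLC circuit (capacitor voltage as output), ω_n = 1/√(LC) = 1/√(1.70 mH · 52.1 µF) = 3360 rad/s.
ζ = (R/2)·√(C/L) = (9.17/2)·√(52.1 µF/1.70 mH) = 0.803.
ω_d = ω_n√(1−ζ²) = 2000 rad/s.

ω_d ≈ 2000 rad/s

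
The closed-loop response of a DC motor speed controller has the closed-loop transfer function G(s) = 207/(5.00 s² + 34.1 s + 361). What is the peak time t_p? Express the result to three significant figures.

t_p ≈ 0.404 s

Dividing through by 5.00: denominator becomes s² + 6.820 s + 72.20.
So ω_n = √72.20 = 8.50 rad/s and ζ = 6.820/(2·8.50) = 0.401.
The damped frequency ω_d = ω_n√(1−ζ²) = 7.78 rad/s. t_p = π/ω_d = 0.404 s.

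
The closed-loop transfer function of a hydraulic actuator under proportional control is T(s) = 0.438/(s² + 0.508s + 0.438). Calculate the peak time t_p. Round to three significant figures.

ω_n = √0.438 = 0.662 rad/s; ζ = 0.508/(2·0.662) = 0.384.
ω_d = 0.662·√(1 − 0.384²) = 0.611 rad/s. Then t_p = π/ω_d = 5.14 s.

t_p ≈ 5.14 s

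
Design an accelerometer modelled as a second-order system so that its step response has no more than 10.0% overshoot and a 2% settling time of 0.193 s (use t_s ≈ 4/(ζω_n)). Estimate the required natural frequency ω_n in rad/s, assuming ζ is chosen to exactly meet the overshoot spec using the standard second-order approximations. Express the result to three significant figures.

Inverting the overshoot relation: ζ = |ln 0.100|/√(π² + ln²0.100) = 0.591.
From t_s ≈ 4/(ζω_n): ω_n = 4/(ζ·t_s) = 4/(0.591·0.193) = 35.1 rad/s.

ω_n ≈ 35.1 rad/s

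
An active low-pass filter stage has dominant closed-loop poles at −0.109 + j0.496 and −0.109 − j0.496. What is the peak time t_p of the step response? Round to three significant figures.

t_p = π/ω_d with ω_d = 0.496 (the imaginary part), so t_p = 6.33 s.

t_p ≈ 6.33 s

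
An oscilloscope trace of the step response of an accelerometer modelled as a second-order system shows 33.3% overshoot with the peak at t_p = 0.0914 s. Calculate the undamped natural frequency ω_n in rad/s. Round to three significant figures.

ω_n ≈ 36.4 rad/s

The overshoot fixes ζ = −ln(OS)/√(π²+ln²(OS)) = 0.330.
From t_p = π/ω_d, ω_d = π/0.0914 = 34.4 rad/s, so ω_n = ω_d/√(1−ζ²) = 36.4 rad/s.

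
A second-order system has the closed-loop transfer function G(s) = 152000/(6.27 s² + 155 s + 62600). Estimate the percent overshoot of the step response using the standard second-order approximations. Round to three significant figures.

%OS ≈ 67.6%

Dividing through by 6.27: denominator becomes s² + 24.72 s + 9984.
So ω_n = √9984 = 99.9 rad/s and ζ = 24.72/(2·99.9) = 0.124.
%OS = 100 e^{−πζ/√(1−ζ²)} with ζ = 0.124 gives 67.6%.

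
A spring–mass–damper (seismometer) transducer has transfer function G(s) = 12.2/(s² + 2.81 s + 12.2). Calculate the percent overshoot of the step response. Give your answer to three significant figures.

ω_n = √12.2 = 3.49 rad/s; ζ = 2.81/(2·3.49) = 0.402.
Overshoot: exp(−π·0.402/√(1−0.402²)) = 0.252, i.e. 25.2%.

%OS ≈ 25.2%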